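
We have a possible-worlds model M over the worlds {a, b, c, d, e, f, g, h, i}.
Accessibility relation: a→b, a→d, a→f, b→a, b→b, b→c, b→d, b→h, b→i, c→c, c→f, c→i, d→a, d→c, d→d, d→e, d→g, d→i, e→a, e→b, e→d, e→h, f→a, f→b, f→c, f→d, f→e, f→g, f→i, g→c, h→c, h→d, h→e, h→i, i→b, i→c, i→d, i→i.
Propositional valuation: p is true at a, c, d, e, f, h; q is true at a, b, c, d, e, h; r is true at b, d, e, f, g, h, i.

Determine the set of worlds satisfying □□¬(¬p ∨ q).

none

Recall that □ψ holds at a world iff ψ holds at every accessible world, and ◇ψ holds iff ψ holds at some accessible world.
Let φ = □□¬(¬p ∨ q). Evaluate φ at each world:
  a (successors {b, d, f}): φ is false.
  b (successors {a, b, c, d, h, i}): φ is false.
  c (successors {c, f, i}): φ is false.
  d (successors {a, c, d, e, g, i}): φ is false.
  e (successors {a, b, d, h}): φ is false.
  f (successors {a, b, c, d, e, g, i}): φ is false.
  g (successors {c}): φ is false.
  h (successors {c, d, e, i}): φ is false.
  i (successors {b, c, d, i}): φ is false.
For instance, at a:
  At a: □□¬(¬p ∨ q) requires □¬(¬p ∨ q) at every successor {b, d, f}.
    □¬(¬p ∨ q) fails at b, so □□¬(¬p ∨ q) is false at a.
      At b: □¬(¬p ∨ q) requires ¬(¬p ∨ q) at every successor {a, b, c, d, h, i}.
        ¬(¬p ∨ q) fails at a, so □¬(¬p ∨ q) is false at b.
Satisfying worlds: none.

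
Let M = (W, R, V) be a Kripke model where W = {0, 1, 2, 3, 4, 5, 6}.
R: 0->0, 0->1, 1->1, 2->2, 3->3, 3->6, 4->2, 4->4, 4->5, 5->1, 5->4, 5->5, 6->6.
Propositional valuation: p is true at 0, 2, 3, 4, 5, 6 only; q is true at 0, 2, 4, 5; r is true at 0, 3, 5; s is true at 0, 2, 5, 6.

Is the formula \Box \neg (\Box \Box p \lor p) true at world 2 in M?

No

At 2: \Box \neg (\Box \Box p \lor p) requires \neg (\Box \Box p \lor p) at every successor {2}.
  \neg (\Box \Box p \lor p) fails at 2, so \Box \neg (\Box \Box p \lor p) is false at 2.
    At 2: \Box \Box p \lor p is true, so \neg (\Box \Box p \lor p) is false.
      At 2: \Box \Box p is true, p is true, so \Box \Box p \lor p is true.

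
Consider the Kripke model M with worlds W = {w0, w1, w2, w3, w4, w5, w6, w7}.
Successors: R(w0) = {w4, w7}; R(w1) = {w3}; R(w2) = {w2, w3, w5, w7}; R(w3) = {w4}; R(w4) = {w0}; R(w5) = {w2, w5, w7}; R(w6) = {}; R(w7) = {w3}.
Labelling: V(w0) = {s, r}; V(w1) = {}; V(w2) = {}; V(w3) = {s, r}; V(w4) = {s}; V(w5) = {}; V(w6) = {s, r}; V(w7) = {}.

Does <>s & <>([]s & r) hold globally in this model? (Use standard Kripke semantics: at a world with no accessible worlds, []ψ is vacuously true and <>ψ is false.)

Recall that []ψ holds at a world iff ψ holds at every accessible world, and <>ψ holds iff ψ holds at some accessible world.
Let φ = <>s & <>([]s & r). Evaluate φ at each world:
  w0 (successors {w4, w7}): φ is false.
  w1 (successors {w3}): φ is true.
  w2 (successors {w2, w3, w5, w7}): φ is true.
  w3 (successors {w4}): φ is false.
  w4 (successors {w0}): φ is false.
  w5 (successors {w2, w5, w7}): φ is false.
  w6 (successors ∅): φ is false.
  w7 (successors {w3}): φ is true.
Detail at w0 (counterexample):
  At w0: <>s is true, <>([]s & r) is false, so <>s & <>([]s & r) is false.
    At w0: <>s requires s at some successor in {w4, w7}.
      s holds at w4, so <>s is true at w0.
    At w0: <>([]s & r) requires []s & r at some successor in {w4, w7}.
      At w4: []s & r is false.
      At w7: []s & r is false.
    So <>([]s & r) is false at w0.

No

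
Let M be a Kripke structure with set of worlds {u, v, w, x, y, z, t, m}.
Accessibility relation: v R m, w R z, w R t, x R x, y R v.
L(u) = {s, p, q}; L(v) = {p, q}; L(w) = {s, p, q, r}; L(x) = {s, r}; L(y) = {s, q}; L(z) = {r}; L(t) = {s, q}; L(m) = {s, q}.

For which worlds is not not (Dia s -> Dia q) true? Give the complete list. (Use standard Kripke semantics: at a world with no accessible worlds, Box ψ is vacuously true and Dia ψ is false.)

u, v, w, y, z, t, m

Recall that Dia ψ holds at a world iff ψ holds at some accessible world.
Let φ = not not (Dia s -> Dia q). Evaluate φ at each world:
  u (successors ∅): φ is true.
  v (successors {m}): φ is true.
  w (successors {z, t}): φ is true.
  x (successors {x}): φ is false.
  y (successors {v}): φ is true.
  z (successors ∅): φ is true.
  t (successors ∅): φ is true.
  m (successors ∅): φ is true.
For instance, at w:
  At w: not (Dia s -> Dia q) is false, so not not (Dia s -> Dia q) is true.
    At w: Dia s -> Dia q is true, so not (Dia s -> Dia q) is false.
      At w: Dia s is true, Dia q is true, so Dia s -> Dia q is true.
Satisfying worlds: {u, v, w, y, z, t, m}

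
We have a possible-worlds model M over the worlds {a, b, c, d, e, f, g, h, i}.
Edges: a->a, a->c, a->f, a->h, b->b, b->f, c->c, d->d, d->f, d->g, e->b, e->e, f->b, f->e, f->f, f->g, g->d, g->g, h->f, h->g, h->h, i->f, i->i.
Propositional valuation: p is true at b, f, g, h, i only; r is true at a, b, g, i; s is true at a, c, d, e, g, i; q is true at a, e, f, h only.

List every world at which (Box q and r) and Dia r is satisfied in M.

Let φ = (Box q and r) and Dia r. Evaluate φ at each world:
  a (successors {a, c, f, h}): φ is false.
  b (successors {b, f}): φ is false.
  c (successors {c}): φ is false.
  d (successors {d, f, g}): φ is false.
  e (successors {b, e}): φ is false.
  f (successors {b, e, f, g}): φ is false.
  g (successors {d, g}): φ is false.
  h (successors {f, g, h}): φ is false.
  i (successors {f, i}): φ is false.
For instance, at a:
  At a: Box q and r is false, Dia r is true, so (Box q and r) and Dia r is false.
    At a: Box q is false, r is true, so Box q and r is false.
      At a: Box q requires q at every successor {a, c, f, h}.
        q fails at c, so Box q is false at a.
    At a: Dia r requires r at some successor in {a, c, f, h}.
      r holds at a, so Dia r is true at a.
Satisfying worlds: none.

none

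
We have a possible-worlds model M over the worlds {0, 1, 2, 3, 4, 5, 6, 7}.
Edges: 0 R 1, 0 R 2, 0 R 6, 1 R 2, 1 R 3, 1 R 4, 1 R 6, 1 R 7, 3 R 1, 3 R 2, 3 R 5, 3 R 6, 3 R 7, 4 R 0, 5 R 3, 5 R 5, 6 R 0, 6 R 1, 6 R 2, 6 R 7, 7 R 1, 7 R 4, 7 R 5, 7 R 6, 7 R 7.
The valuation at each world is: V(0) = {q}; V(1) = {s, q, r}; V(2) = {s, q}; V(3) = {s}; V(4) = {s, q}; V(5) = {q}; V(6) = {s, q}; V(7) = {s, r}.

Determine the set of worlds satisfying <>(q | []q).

0, 1, 3, 4, 5, 6, 7

Let φ = <>(q | []q). Evaluate φ at each world:
  0 (successors {1, 2, 6}): φ is true.
  1 (successors {2, 3, 4, 6, 7}): φ is true.
  2 (successors ∅): φ is false.
  3 (successors {1, 2, 5, 6, 7}): φ is true.
  4 (successors {0}): φ is true.
  5 (successors {3, 5}): φ is true.
  6 (successors {0, 1, 2, 7}): φ is true.
  7 (successors {1, 4, 5, 6, 7}): φ is true.
For instance, at 3:
  At 3: <>(q | []q) requires q | []q at some successor in {1, 2, 5, 6, 7}.
    q | []q holds at 1, so <>(q | []q) is true at 3.
      At 1: q is true, []q is false, so q | []q is true.
Satisfying worlds: {0, 1, 3, 4, 5, 6, 7}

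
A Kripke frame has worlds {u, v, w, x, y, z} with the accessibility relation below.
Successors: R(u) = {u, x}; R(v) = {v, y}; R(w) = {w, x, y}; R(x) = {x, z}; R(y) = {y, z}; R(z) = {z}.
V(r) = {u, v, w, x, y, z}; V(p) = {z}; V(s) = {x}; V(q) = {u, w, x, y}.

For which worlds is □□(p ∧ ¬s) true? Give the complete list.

Recall that □ψ holds at a world iff ψ holds at every accessible world, and ◇ψ holds iff ψ holds at some accessible world.
Let φ = □□(p ∧ ¬s). Evaluate φ at each world:
  u (successors {u, x}): φ is false.
  v (successors {v, y}): φ is false.
  w (successors {w, x, y}): φ is false.
  x (successors {x, z}): φ is false.
  y (successors {y, z}): φ is false.
  z (successors {z}): φ is true.
For instance, at y:
  At y: □□(p ∧ ¬s) requires □(p ∧ ¬s) at every successor {y, z}.
    □(p ∧ ¬s) fails at y, so □□(p ∧ ¬s) is false at y.
      At y: □(p ∧ ¬s) requires p ∧ ¬s at every successor {y, z}.
        p ∧ ¬s fails at y, so □(p ∧ ¬s) is false at y.
Satisfying worlds: {z}

z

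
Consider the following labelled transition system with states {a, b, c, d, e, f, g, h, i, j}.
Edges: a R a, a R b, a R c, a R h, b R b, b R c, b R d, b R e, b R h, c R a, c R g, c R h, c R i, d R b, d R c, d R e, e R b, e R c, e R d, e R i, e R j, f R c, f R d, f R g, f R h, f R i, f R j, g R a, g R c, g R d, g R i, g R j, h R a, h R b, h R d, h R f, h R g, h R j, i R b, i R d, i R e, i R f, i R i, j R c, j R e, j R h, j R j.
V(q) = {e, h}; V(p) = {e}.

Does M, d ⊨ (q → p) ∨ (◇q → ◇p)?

Yes

At d: q → p is true, ◇q → ◇p is true, so (q → p) ∨ (◇q → ◇p) is true.
  At d: ◇q is true, ◇p is true, so ◇q → ◇p is true.
    At d: ◇q requires q at some successor in {b, c, e}.
      q holds at e, so ◇q is true at d.
    At d: ◇p requires p at some successor in {b, c, e}.
      p holds at e, so ◇p is true at d.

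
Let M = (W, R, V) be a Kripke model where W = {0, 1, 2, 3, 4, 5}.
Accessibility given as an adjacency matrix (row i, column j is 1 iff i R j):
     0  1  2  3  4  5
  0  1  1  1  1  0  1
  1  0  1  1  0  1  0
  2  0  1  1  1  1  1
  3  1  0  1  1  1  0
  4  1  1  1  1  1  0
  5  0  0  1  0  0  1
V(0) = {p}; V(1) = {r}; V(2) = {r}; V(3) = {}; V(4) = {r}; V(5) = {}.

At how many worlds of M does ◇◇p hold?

5

Let φ = ◇◇p. Evaluate φ at each world:
  0 (successors {0, 1, 2, 3, 5}): φ is true.
  1 (successors {1, 2, 4}): φ is true.
  2 (successors {1, 2, 3, 4, 5}): φ is true.
  3 (successors {0, 2, 3, 4}): φ is true.
  4 (successors {0, 1, 2, 3, 4}): φ is true.
  5 (successors {2, 5}): φ is false.
For instance, at 3:
  At 3: ◇◇p requires ◇p at some successor in {0, 2, 3, 4}.
    ◇p holds at 0, so ◇◇p is true at 3.
      At 0: ◇p requires p at some successor in {0, 1, 2, 3, 5}.
        p holds at 0, so ◇p is true at 0.
Satisfying worlds: {0, 1, 2, 3, 4}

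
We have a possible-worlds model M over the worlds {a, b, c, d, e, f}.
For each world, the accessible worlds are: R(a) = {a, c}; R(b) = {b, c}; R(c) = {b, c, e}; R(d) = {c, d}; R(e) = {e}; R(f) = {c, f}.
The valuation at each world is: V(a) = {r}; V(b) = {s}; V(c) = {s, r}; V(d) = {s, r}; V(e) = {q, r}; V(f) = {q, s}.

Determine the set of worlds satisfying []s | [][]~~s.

Let φ = []s | [][]~~s. Evaluate φ at each world:
  a (successors {a, c}): φ is false.
  b (successors {b, c}): φ is true.
  c (successors {b, c, e}): φ is false.
  d (successors {c, d}): φ is true.
  e (successors {e}): φ is false.
  f (successors {c, f}): φ is true.
For instance, at f:
  At f: []s is true, [][]~~s is false, so []s | [][]~~s is true.
    At f: []s requires s at every successor {c, f}.
      At c: s is true.
      At f: s is true.
    So []s is true at f.
    At f: [][]~~s requires []~~s at every successor {c, f}.
      []~~s fails at c, so [][]~~s is false at f.
Satisfying worlds: {b, d, f}

b, d, f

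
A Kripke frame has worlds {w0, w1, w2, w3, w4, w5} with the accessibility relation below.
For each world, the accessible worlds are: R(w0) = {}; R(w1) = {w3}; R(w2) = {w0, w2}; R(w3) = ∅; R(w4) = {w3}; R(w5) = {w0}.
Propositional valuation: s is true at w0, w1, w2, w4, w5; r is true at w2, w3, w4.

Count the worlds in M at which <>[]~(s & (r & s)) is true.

Recall that []ψ holds at a world iff ψ holds at every accessible world, and <>ψ holds iff ψ holds at some accessible world.
Let φ = <>[]~(s & (r & s)). Evaluate φ at each world:
  w0 (successors ∅): φ is false.
  w1 (successors {w3}): φ is true.
  w2 (successors {w0, w2}): φ is true.
  w3 (successors ∅): φ is false.
  w4 (successors {w3}): φ is true.
  w5 (successors {w0}): φ is true.
For instance, at w5:
  At w5: <>[]~(s & (r & s)) requires []~(s & (r & s)) at some successor in {w0}.
    []~(s & (r & s)) holds at w0, so <>[]~(s & (r & s)) is true at w5.
      At w0: no accessible worlds, so []~(s & (r & s)) holds vacuously.
Satisfying worlds: {w1, w2, w4, w5}

4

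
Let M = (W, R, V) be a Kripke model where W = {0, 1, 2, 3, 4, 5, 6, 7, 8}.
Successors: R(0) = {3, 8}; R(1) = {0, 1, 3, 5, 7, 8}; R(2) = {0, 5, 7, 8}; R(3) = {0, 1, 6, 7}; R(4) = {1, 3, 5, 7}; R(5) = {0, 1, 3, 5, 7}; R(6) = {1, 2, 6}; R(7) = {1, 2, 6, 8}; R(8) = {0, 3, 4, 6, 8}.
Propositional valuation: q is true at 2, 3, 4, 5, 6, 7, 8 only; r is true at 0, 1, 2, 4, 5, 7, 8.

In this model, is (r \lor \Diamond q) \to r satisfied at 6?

No

Recall that \Diamond ψ holds at a world iff ψ holds at some accessible world.
At 6: r \lor \Diamond q is true, r is false, so (r \lor \Diamond q) \to r is false.
  At 6: r is false, \Diamond q is true, so r \lor \Diamond q is true.
    At 6: \Diamond q requires q at some successor in {1, 2, 6}.
      q holds at 2, so \Diamond q is true at 6.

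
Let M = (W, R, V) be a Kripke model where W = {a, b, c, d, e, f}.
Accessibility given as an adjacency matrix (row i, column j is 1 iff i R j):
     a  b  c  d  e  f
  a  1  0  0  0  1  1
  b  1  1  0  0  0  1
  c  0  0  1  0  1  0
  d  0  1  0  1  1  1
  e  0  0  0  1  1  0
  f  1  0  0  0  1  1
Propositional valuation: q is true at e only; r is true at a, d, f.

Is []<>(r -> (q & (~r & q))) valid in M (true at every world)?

Yes

Let φ = []<>(r -> (q & (~r & q))). Evaluate φ at each world:
  a (successors {a, e, f}): φ is true.
  b (successors {a, b, f}): φ is true.
  c (successors {c, e}): φ is true.
  d (successors {b, d, e, f}): φ is true.
  e (successors {d, e}): φ is true.
  f (successors {a, e, f}): φ is true.
For instance, at f:
  At f: []<>(r -> (q & (~r & q))) requires <>(r -> (q & (~r & q))) at every successor {a, e, f}.
      At a: <>(r -> (q & (~r & q))) requires r -> (q & (~r & q)) at some successor in {a, e, f}.
        r -> (q & (~r & q)) holds at e, so <>(r -> (q & (~r & q))) is true at a.
      At e: <>(r -> (q & (~r & q))) requires r -> (q & (~r & q)) at some successor in {d, e}.
        r -> (q & (~r & q)) holds at e, so <>(r -> (q & (~r & q))) is true at e.
      At f: <>(r -> (q & (~r & q))) requires r -> (q & (~r & q)) at some successor in {a, e, f}.
        r -> (q & (~r & q)) holds at e, so <>(r -> (q & (~r & q))) is true at f.
  So []<>(r -> (q & (~r & q))) is true at f.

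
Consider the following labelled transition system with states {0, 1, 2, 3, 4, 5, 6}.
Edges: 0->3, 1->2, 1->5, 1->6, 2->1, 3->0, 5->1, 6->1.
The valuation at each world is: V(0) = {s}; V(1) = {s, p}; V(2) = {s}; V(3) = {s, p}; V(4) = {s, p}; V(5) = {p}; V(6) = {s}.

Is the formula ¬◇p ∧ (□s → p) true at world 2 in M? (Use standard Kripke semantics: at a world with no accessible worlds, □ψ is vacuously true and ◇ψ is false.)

No

At 2: ¬◇p is false, □s → p is false, so ¬◇p ∧ (□s → p) is false.
  At 2: ◇p is true, so ¬◇p is false.
    At 2: ◇p requires p at some successor in {1}.
      p holds at 1, so ◇p is true at 2.
  At 2: □s is true, p is false, so □s → p is false.
    At 2: □s requires s at every successor {1}.
      At 1: s is true.
    So □s is true at 2.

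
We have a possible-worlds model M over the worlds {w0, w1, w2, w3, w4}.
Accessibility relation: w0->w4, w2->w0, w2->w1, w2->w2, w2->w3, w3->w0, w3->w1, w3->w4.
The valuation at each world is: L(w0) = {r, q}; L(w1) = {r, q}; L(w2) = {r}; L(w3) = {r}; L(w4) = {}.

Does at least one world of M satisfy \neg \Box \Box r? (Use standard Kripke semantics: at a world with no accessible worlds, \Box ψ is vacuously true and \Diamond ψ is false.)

Let φ = \neg \Box \Box r. Evaluate φ at each world:
  w0 (successors {w4}): φ is false.
  w1 (successors ∅): φ is false.
  w2 (successors {w0, w1, w2, w3}): φ is true.
  w3 (successors {w0, w1, w4}): φ is true.
  w4 (successors ∅): φ is false.
Detail at w2 (witness):
  At w2: \Box \Box r is false, so \neg \Box \Box r is true.
    At w2: \Box \Box r requires \Box r at every successor {w0, w1, w2, w3}.
      \Box r fails at w0, so \Box \Box r is false at w2.

Yes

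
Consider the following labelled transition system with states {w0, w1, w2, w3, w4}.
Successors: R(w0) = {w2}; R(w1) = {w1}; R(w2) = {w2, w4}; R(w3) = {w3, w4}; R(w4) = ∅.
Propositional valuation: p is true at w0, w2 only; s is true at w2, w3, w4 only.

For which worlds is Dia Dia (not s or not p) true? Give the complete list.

w0, w1, w2, w3

Recall that Dia ψ holds at a world iff ψ holds at some accessible world.
Let φ = Dia Dia (not s or not p). Evaluate φ at each world:
  w0 (successors {w2}): φ is true.
  w1 (successors {w1}): φ is true.
  w2 (successors {w2, w4}): φ is true.
  w3 (successors {w3, w4}): φ is true.
  w4 (successors ∅): φ is false.
For instance, at w0:
  At w0: Dia Dia (not s or not p) requires Dia (not s or not p) at some successor in {w2}.
    Dia (not s or not p) holds at w2, so Dia Dia (not s or not p) is true at w0.
      At w2: Dia (not s or not p) requires not s or not p at some successor in {w2, w4}.
        not s or not p holds at w4, so Dia (not s or not p) is true at w2.
Satisfying worlds: {w0, w1, w2, w3}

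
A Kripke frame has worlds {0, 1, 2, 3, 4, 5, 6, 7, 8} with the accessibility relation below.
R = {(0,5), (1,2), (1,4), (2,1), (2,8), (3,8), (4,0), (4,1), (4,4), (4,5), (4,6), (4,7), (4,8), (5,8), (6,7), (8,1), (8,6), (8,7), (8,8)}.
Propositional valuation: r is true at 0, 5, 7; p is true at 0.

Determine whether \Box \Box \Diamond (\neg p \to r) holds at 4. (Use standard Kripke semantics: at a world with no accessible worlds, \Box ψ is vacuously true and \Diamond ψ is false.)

At 4: \Box \Box \Diamond (\neg p \to r) requires \Box \Diamond (\neg p \to r) at every successor {0, 1, 4, 5, 6, 7, 8}.
  \Box \Diamond (\neg p \to r) fails at 0, so \Box \Box \Diamond (\neg p \to r) is false at 4.
    At 0: \Box \Diamond (\neg p \to r) requires \Diamond (\neg p \to r) at every successor {5}.
      \Diamond (\neg p \to r) fails at 5, so \Box \Diamond (\neg p \to r) is false at 0.

No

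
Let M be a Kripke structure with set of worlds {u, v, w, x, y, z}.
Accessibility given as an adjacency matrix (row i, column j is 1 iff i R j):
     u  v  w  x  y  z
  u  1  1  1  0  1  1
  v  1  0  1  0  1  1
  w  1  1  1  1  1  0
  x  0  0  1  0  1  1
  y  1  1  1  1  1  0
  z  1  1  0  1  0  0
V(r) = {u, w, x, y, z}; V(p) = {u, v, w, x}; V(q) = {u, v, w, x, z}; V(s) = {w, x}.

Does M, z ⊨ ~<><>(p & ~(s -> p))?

At z: <><>(p & ~(s -> p)) is false, so ~<><>(p & ~(s -> p)) is true.
  At z: <><>(p & ~(s -> p)) requires <>(p & ~(s -> p)) at some successor in {u, v, x}.
    At u: <>(p & ~(s -> p)) is false.
    At v: <>(p & ~(s -> p)) is false.
    At x: <>(p & ~(s -> p)) is false.
  So <><>(p & ~(s -> p)) is false at z.

Yes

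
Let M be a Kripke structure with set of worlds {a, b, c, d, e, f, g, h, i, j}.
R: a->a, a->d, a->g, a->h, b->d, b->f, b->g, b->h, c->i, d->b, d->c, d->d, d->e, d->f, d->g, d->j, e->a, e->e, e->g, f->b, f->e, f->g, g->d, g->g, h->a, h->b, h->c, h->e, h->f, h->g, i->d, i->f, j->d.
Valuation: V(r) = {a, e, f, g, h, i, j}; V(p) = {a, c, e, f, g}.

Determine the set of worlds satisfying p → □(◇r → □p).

b, d, h, i, j

Recall that □ψ holds at a world iff ψ holds at every accessible world, and ◇ψ holds iff ψ holds at some accessible world.
Let φ = p → □(◇r → □p). Evaluate φ at each world:
  a (successors {a, d, g, h}): φ is false.
  b (successors {d, f, g, h}): φ is true.
  c (successors {i}): φ is false.
  d (successors {b, c, d, e, f, g, j}): φ is true.
  e (successors {a, e, g}): φ is false.
  f (successors {b, e, g}): φ is false.
  g (successors {d, g}): φ is false.
  h (successors {a, b, c, e, f, g}): φ is true.
  i (successors {d, f}): φ is true.
  j (successors {d}): φ is true.
For instance, at c:
  At c: p is true, □(◇r → □p) is false, so p → □(◇r → □p) is false.
    At c: □(◇r → □p) requires ◇r → □p at every successor {i}.
      ◇r → □p fails at i, so □(◇r → □p) is false at c.
Satisfying worlds: {b, d, h, i, j}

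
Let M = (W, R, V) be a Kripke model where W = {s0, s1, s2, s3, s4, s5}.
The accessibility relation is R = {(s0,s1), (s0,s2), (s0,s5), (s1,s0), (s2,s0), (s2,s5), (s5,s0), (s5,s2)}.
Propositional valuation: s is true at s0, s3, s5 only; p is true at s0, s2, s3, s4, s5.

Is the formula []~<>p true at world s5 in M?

At s5: []~<>p requires ~<>p at every successor {s0, s2}.
  ~<>p fails at s0, so []~<>p is false at s5.
    At s0: <>p is true, so ~<>p is false.
      At s0: <>p requires p at some successor in {s1, s2, s5}.
        p holds at s2, so <>p is true at s0.

No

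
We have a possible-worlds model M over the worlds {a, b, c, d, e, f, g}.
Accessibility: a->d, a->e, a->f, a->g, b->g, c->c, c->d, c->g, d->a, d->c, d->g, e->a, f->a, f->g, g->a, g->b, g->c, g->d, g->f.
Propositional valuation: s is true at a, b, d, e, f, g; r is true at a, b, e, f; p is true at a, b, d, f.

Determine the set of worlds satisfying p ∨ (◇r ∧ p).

Recall that ◇ψ holds at a world iff ψ holds at some accessible world.
Let φ = p ∨ (◇r ∧ p). Evaluate φ at each world:
  a (successors {d, e, f, g}): φ is true.
  b (successors {g}): φ is true.
  c (successors {c, d, g}): φ is false.
  d (successors {a, c, g}): φ is true.
  e (successors {a}): φ is false.
  f (successors {a, g}): φ is true.
  g (successors {a, b, c, d, f}): φ is false.
For instance, at d:
  At d: p is true, ◇r ∧ p is true, so p ∨ (◇r ∧ p) is true.
    At d: ◇r is true, p is true, so ◇r ∧ p is true.
      At d: ◇r requires r at some successor in {a, c, g}.
        r holds at a, so ◇r is true at d.
Satisfying worlds: {a, b, d, f}

a, b, d, f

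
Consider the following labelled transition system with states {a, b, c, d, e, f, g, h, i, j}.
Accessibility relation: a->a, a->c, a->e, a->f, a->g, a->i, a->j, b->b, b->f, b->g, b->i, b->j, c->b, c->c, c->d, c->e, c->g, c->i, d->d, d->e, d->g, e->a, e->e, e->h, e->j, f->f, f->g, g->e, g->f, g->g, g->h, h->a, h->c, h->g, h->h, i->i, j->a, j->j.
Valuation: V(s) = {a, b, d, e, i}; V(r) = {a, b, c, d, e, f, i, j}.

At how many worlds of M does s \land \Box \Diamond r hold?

5

Recall that \Box ψ holds at a world iff ψ holds at every accessible world, and \Diamond ψ holds iff ψ holds at some accessible world.
Let φ = s \land \Box \Diamond r. Evaluate φ at each world:
  a (successors {a, c, e, f, g, i, j}): φ is true.
  b (successors {b, f, g, i, j}): φ is true.
  c (successors {b, c, d, e, g, i}): φ is false.
  d (successors {d, e, g}): φ is true.
  e (successors {a, e, h, j}): φ is true.
  f (successors {f, g}): φ is false.
  g (successors {e, f, g, h}): φ is false.
  h (successors {a, c, g, h}): φ is false.
  i (successors {i}): φ is true.
  j (successors {a, j}): φ is false.
For instance, at h:
  At h: s is false, \Box \Diamond r is true, so s \land \Box \Diamond r is false.
    At h: \Box \Diamond r requires \Diamond r at every successor {a, c, g, h}.
      At a: \Diamond r is true.
      At c: \Diamond r is true.
      At g: \Diamond r is true.
      At h: \Diamond r is true.
    So \Box \Diamond r is true at h.
Satisfying worlds: {a, b, d, e, i}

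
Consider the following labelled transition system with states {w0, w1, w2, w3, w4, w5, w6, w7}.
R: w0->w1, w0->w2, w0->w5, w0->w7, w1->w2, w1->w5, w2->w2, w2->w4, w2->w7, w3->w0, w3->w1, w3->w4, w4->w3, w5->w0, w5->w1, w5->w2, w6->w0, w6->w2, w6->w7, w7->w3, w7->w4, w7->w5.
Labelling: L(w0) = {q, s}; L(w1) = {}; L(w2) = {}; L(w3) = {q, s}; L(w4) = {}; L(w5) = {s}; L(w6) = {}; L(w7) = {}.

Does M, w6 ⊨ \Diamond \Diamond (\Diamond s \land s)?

Yes

Recall that \Diamond ψ holds at a world iff ψ holds at some accessible world.
At w6: \Diamond \Diamond (\Diamond s \land s) requires \Diamond (\Diamond s \land s) at some successor in {w0, w2, w7}.
  \Diamond (\Diamond s \land s) holds at w0, so \Diamond \Diamond (\Diamond s \land s) is true at w6.
    At w0: \Diamond (\Diamond s \land s) requires \Diamond s \land s at some successor in {w1, w2, w5, w7}.
      \Diamond s \land s holds at w5, so \Diamond (\Diamond s \land s) is true at w0.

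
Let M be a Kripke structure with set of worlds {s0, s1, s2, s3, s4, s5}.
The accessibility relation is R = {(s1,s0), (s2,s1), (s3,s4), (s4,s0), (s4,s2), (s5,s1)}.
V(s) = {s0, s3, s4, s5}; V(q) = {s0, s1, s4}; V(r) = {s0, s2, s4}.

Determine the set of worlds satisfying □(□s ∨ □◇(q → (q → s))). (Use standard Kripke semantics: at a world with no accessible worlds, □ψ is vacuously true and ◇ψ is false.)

Let φ = □(□s ∨ □◇(q → (q → s))). Evaluate φ at each world:
  s0 (successors ∅): φ is true.
  s1 (successors {s0}): φ is true.
  s2 (successors {s1}): φ is true.
  s3 (successors {s4}): φ is false.
  s4 (successors {s0, s2}): φ is true.
  s5 (successors {s1}): φ is true.
For instance, at s3:
  At s3: □(□s ∨ □◇(q → (q → s))) requires □s ∨ □◇(q → (q → s)) at every successor {s4}.
    □s ∨ □◇(q → (q → s)) fails at s4, so □(□s ∨ □◇(q → (q → s))) is false at s3.
      At s4: □s is false, □◇(q → (q → s)) is false, so □s ∨ □◇(q → (q → s)) is false.
Satisfying worlds: {s0, s1, s2, s4, s5}

s0, s1, s2, s4, s5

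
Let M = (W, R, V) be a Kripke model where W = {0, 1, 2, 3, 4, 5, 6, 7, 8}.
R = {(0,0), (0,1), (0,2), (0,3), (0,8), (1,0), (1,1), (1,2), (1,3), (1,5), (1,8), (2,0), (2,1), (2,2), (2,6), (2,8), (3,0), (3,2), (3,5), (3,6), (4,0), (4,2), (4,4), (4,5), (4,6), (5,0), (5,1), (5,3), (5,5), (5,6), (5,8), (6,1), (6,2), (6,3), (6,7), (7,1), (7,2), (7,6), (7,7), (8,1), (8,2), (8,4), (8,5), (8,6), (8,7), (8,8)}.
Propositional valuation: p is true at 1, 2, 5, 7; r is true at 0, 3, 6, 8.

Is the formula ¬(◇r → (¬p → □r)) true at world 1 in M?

No

At 1: ◇r → (¬p → □r) is true, so ¬(◇r → (¬p → □r)) is false.
  At 1: ◇r is true, ¬p → □r is true, so ◇r → (¬p → □r) is true.
    At 1: ◇r requires r at some successor in {0, 1, 2, 3, 5, 8}.
      r holds at 0, so ◇r is true at 1.
    At 1: ¬p is false, □r is false, so ¬p → □r is true.
      At 1: □r requires r at every successor {0, 1, 2, 3, 5, 8}.
        r fails at 1, so □r is false at 1.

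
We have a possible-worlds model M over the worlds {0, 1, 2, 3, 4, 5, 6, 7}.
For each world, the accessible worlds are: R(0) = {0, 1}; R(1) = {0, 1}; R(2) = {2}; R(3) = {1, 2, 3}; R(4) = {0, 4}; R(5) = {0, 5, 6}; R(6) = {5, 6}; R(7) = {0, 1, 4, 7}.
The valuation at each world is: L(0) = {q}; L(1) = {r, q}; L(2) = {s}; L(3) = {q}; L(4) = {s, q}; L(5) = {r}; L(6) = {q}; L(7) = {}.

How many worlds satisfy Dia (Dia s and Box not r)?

4

Let φ = Dia (Dia s and Box not r). Evaluate φ at each world:
  0 (successors {0, 1}): φ is false.
  1 (successors {0, 1}): φ is false.
  2 (successors {2}): φ is true.
  3 (successors {1, 2, 3}): φ is true.
  4 (successors {0, 4}): φ is true.
  5 (successors {0, 5, 6}): φ is false.
  6 (successors {5, 6}): φ is false.
  7 (successors {0, 1, 4, 7}): φ is true.
For instance, at 1:
  At 1: Dia (Dia s and Box not r) requires Dia s and Box not r at some successor in {0, 1}.
    At 0: Dia s and Box not r is false.
    At 1: Dia s and Box not r is false.
  So Dia (Dia s and Box not r) is false at 1.
Satisfying worlds: {2, 3, 4, 7}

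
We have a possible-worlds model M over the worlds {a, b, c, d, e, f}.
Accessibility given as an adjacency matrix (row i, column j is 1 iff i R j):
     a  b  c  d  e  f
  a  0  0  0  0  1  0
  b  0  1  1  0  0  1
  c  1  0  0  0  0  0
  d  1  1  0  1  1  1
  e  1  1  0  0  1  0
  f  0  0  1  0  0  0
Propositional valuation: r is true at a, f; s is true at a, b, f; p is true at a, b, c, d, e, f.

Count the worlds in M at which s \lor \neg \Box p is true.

3

Recall that \Box ψ holds at a world iff ψ holds at every accessible world, and \Diamond ψ holds iff ψ holds at some accessible world.
Let φ = s \lor \neg \Box p. Evaluate φ at each world:
  a (successors {e}): φ is true.
  b (successors {b, c, f}): φ is true.
  c (successors {a}): φ is false.
  d (successors {a, b, d, e, f}): φ is false.
  e (successors {a, b, e}): φ is false.
  f (successors {c}): φ is true.
For instance, at d:
  At d: s is false, \neg \Box p is false, so s \lor \neg \Box p is false.
    At d: \Box p is true, so \neg \Box p is false.
      At d: \Box p requires p at every successor {a, b, d, e, f}.
        At a: p is true.
        At b: p is true.
        At d: p is true.
        At e: p is true.
        At f: p is true.
      So \Box p is true at d.
Satisfying worlds: {a, b, f}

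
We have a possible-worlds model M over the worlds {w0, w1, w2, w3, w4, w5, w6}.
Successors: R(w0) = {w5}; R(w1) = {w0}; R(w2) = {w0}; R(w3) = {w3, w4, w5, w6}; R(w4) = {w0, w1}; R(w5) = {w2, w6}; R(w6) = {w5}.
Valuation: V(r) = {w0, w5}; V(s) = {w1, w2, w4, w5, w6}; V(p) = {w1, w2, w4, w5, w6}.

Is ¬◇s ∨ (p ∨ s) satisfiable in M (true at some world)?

Yes

Recall that ◇ψ holds at a world iff ψ holds at some accessible world.
Let φ = ¬◇s ∨ (p ∨ s). Evaluate φ at each world:
  w0 (successors {w5}): φ is false.
  w1 (successors {w0}): φ is true.
  w2 (successors {w0}): φ is true.
  w3 (successors {w3, w4, w5, w6}): φ is false.
  w4 (successors {w0, w1}): φ is true.
  w5 (successors {w2, w6}): φ is true.
  w6 (successors {w5}): φ is true.
Detail at w1 (witness):
  At w1: ¬◇s is true, p ∨ s is true, so ¬◇s ∨ (p ∨ s) is true.
    At w1: ◇s is false, so ¬◇s is true.
      At w1: ◇s requires s at some successor in {w0}.
        At w0: s is false.
      So ◇s is false at w1.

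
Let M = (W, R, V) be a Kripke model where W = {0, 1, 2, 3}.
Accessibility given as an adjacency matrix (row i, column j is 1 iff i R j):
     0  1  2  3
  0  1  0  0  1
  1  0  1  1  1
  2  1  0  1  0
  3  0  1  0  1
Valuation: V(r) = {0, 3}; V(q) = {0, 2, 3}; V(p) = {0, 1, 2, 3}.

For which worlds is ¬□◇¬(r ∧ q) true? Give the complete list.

0, 2

Let φ = ¬□◇¬(r ∧ q). Evaluate φ at each world:
  0 (successors {0, 3}): φ is true.
  1 (successors {1, 2, 3}): φ is false.
  2 (successors {0, 2}): φ is true.
  3 (successors {1, 3}): φ is false.
For instance, at 0:
  At 0: □◇¬(r ∧ q) is false, so ¬□◇¬(r ∧ q) is true.
    At 0: □◇¬(r ∧ q) requires ◇¬(r ∧ q) at every successor {0, 3}.
      ◇¬(r ∧ q) fails at 0, so □◇¬(r ∧ q) is false at 0.
Satisfying worlds: {0, 2}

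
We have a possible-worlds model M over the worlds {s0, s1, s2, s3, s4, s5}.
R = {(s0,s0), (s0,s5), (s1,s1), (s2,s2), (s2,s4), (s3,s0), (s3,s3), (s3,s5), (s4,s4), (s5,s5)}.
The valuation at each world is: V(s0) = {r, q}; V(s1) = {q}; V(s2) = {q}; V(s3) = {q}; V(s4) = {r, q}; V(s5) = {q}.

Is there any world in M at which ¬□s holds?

Let φ = ¬□s. Evaluate φ at each world:
  s0 (successors {s0, s5}): φ is true.
  s1 (successors {s1}): φ is true.
  s2 (successors {s2, s4}): φ is true.
  s3 (successors {s0, s3, s5}): φ is true.
  s4 (successors {s4}): φ is true.
  s5 (successors {s5}): φ is true.
Detail at s0 (witness):
  At s0: □s is false, so ¬□s is true.
    At s0: □s requires s at every successor {s0, s5}.
      s fails at s0, so □s is false at s0.

Yes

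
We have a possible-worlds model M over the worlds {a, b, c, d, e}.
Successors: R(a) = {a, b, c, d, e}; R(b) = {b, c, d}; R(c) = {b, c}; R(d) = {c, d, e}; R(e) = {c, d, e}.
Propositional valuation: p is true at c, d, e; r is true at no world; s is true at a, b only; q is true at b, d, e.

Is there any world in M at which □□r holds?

Let φ = □□r. Evaluate φ at each world:
  a (successors {a, b, c, d, e}): φ is false.
  b (successors {b, c, d}): φ is false.
  c (successors {b, c}): φ is false.
  d (successors {c, d, e}): φ is false.
  e (successors {c, d, e}): φ is false.
For instance, at b:
  At b: □□r requires □r at every successor {b, c, d}.
    □r fails at b, so □□r is false at b.
      At b: □r requires r at every successor {b, c, d}.
        r fails at b, so □r is false at b.

No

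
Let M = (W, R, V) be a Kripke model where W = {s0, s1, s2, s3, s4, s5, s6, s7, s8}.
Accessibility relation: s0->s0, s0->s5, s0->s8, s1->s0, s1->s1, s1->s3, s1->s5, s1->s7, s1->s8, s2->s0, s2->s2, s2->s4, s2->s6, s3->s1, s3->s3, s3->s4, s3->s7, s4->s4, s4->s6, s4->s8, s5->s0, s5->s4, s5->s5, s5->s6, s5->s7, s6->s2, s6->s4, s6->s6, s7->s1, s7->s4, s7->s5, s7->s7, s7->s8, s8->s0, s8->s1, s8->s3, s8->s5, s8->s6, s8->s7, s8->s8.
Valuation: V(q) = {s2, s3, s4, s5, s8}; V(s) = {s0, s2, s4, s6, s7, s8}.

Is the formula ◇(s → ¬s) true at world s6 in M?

At s6: ◇(s → ¬s) requires s → ¬s at some successor in {s2, s4, s6}.
  At s2: s → ¬s is false.
  At s4: s → ¬s is false.
  At s6: s → ¬s is false.
So ◇(s → ¬s) is false at s6.

No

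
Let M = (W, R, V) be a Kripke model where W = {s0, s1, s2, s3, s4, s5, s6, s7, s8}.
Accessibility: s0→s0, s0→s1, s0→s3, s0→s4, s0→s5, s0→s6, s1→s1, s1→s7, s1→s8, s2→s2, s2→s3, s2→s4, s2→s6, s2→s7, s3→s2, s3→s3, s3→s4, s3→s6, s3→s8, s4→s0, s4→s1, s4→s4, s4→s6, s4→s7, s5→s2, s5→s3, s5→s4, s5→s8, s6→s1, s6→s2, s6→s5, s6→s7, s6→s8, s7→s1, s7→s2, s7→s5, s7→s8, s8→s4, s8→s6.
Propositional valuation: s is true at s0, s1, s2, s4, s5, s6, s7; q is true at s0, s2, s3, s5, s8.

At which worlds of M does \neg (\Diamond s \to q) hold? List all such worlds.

Recall that \Diamond ψ holds at a world iff ψ holds at some accessible world.
Let φ = \neg (\Diamond s \to q). Evaluate φ at each world:
  s0 (successors {s0, s1, s3, s4, s5, s6}): φ is false.
  s1 (successors {s1, s7, s8}): φ is true.
  s2 (successors {s2, s3, s4, s6, s7}): φ is false.
  s3 (successors {s2, s3, s4, s6, s8}): φ is false.
  s4 (successors {s0, s1, s4, s6, s7}): φ is true.
  s5 (successors {s2, s3, s4, s8}): φ is false.
  s6 (successors {s1, s2, s5, s7, s8}): φ is true.
  s7 (successors {s1, s2, s5, s8}): φ is true.
  s8 (successors {s4, s6}): φ is false.
For instance, at s1:
  At s1: \Diamond s \to q is false, so \neg (\Diamond s \to q) is true.
    At s1: \Diamond s is true, q is false, so \Diamond s \to q is false.
      At s1: \Diamond s requires s at some successor in {s1, s7, s8}.
        s holds at s1, so \Diamond s is true at s1.
Satisfying worlds: {s1, s4, s6, s7}

s1, s4, s6, s7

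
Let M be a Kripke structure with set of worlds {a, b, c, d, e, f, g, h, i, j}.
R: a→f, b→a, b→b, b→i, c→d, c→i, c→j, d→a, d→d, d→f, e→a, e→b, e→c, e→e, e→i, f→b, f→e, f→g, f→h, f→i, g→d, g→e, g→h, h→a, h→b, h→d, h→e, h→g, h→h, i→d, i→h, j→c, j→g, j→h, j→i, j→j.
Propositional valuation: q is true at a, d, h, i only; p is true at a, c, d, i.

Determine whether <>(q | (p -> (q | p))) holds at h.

Yes

At h: <>(q | (p -> (q | p))) requires q | (p -> (q | p)) at some successor in {a, b, d, e, g, h}.
  q | (p -> (q | p)) holds at a, so <>(q | (p -> (q | p))) is true at h.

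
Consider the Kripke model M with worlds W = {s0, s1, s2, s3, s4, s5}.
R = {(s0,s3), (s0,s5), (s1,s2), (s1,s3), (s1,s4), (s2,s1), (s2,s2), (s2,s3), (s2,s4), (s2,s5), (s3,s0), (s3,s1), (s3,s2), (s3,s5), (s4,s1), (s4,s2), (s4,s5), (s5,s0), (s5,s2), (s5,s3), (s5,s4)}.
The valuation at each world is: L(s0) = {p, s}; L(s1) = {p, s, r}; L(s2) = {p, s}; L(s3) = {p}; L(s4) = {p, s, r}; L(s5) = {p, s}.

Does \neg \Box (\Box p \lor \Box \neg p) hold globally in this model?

No

Recall that \Box ψ holds at a world iff ψ holds at every accessible world, and \Diamond ψ holds iff ψ holds at some accessible world.
Let φ = \neg \Box (\Box p \lor \Box \neg p). Evaluate φ at each world:
  s0 (successors {s3, s5}): φ is false.
  s1 (successors {s2, s3, s4}): φ is false.
  s2 (successors {s1, s2, s3, s4, s5}): φ is false.
  s3 (successors {s0, s1, s2, s5}): φ is false.
  s4 (successors {s1, s2, s5}): φ is false.
  s5 (successors {s0, s2, s3, s4}): φ is false.
Detail at s0 (counterexample):
  At s0: \Box (\Box p \lor \Box \neg p) is true, so \neg \Box (\Box p \lor \Box \neg p) is false.
    At s0: \Box (\Box p \lor \Box \neg p) requires \Box p \lor \Box \neg p at every successor {s3, s5}.
      At s3: \Box p \lor \Box \neg p is true.
      At s5: \Box p \lor \Box \neg p is true.
    So \Box (\Box p \lor \Box \neg p) is true at s0.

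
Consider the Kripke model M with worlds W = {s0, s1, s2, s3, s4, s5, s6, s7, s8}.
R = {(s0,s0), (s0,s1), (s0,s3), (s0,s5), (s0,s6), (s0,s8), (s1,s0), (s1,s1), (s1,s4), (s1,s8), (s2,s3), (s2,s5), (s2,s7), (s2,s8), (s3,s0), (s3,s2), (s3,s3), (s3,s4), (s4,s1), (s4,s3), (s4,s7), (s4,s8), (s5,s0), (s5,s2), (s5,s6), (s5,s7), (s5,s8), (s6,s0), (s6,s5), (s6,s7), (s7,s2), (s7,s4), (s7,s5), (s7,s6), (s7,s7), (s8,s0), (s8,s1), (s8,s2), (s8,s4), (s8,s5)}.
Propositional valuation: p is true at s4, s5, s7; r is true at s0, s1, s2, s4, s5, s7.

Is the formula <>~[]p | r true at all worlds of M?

Let φ = <>~[]p | r. Evaluate φ at each world:
  s0 (successors {s0, s1, s3, s5, s6, s8}): φ is true.
  s1 (successors {s0, s1, s4, s8}): φ is true.
  s2 (successors {s3, s5, s7, s8}): φ is true.
  s3 (successors {s0, s2, s3, s4}): φ is true.
  s4 (successors {s1, s3, s7, s8}): φ is true.
  s5 (successors {s0, s2, s6, s7, s8}): φ is true.
  s6 (successors {s0, s5, s7}): φ is true.
  s7 (successors {s2, s4, s5, s6, s7}): φ is true.
  s8 (successors {s0, s1, s2, s4, s5}): φ is true.
For instance, at s3:
  At s3: <>~[]p is true, r is false, so <>~[]p | r is true.
    At s3: <>~[]p requires ~[]p at some successor in {s0, s2, s3, s4}.
      ~[]p holds at s0, so <>~[]p is true at s3.

Yes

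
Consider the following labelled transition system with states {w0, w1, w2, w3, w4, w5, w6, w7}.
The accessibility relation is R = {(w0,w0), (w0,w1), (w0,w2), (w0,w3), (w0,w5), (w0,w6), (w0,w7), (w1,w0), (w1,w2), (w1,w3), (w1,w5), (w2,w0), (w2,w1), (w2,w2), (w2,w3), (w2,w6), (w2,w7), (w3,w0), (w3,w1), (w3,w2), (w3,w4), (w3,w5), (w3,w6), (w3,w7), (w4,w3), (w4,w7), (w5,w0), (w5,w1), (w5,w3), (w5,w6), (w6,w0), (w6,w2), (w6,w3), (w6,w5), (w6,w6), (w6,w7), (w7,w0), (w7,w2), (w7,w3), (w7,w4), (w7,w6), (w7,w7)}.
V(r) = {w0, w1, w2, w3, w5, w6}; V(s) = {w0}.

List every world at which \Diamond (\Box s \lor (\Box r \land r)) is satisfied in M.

w0, w1, w2, w3, w5, w6

Recall that \Box ψ holds at a world iff ψ holds at every accessible world, and \Diamond ψ holds iff ψ holds at some accessible world.
Let φ = \Diamond (\Box s \lor (\Box r \land r)). Evaluate φ at each world:
  w0 (successors {w0, w1, w2, w3, w5, w6, w7}): φ is true.
  w1 (successors {w0, w2, w3, w5}): φ is true.
  w2 (successors {w0, w1, w2, w3, w6, w7}): φ is true.
  w3 (successors {w0, w1, w2, w4, w5, w6, w7}): φ is true.
  w4 (successors {w3, w7}): φ is false.
  w5 (successors {w0, w1, w3, w6}): φ is true.
  w6 (successors {w0, w2, w3, w5, w6, w7}): φ is true.
  w7 (successors {w0, w2, w3, w4, w6, w7}): φ is false.
For instance, at w0:
  At w0: \Diamond (\Box s \lor (\Box r \land r)) requires \Box s \lor (\Box r \land r) at some successor in {w0, w1, w2, w3, w5, w6, w7}.
    \Box s \lor (\Box r \land r) holds at w1, so \Diamond (\Box s \lor (\Box r \land r)) is true at w0.
      At w1: \Box s is false, \Box r \land r is true, so \Box s \lor (\Box r \land r) is true.
Satisfying worlds: {w0, w1, w2, w3, w5, w6}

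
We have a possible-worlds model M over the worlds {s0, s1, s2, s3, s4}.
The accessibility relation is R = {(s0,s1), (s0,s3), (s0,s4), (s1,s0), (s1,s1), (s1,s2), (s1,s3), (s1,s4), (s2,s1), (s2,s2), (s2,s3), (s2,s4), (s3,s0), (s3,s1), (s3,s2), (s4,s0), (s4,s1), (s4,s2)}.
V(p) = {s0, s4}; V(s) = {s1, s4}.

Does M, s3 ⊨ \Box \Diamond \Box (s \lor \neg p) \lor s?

At s3: \Box \Diamond \Box (s \lor \neg p) is false, s is false, so \Box \Diamond \Box (s \lor \neg p) \lor s is false.
  At s3: \Box \Diamond \Box (s \lor \neg p) requires \Diamond \Box (s \lor \neg p) at every successor {s0, s1, s2}.
    \Diamond \Box (s \lor \neg p) fails at s0, so \Box \Diamond \Box (s \lor \neg p) is false at s3.
      At s0: \Diamond \Box (s \lor \neg p) requires \Box (s \lor \neg p) at some successor in {s1, s3, s4}.
        At s1: \Box (s \lor \neg p) is false.
        At s3: \Box (s \lor \neg p) is false.
        At s4: \Box (s \lor \neg p) is false.
      So \Diamond \Box (s \lor \neg p) is false at s0.

No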